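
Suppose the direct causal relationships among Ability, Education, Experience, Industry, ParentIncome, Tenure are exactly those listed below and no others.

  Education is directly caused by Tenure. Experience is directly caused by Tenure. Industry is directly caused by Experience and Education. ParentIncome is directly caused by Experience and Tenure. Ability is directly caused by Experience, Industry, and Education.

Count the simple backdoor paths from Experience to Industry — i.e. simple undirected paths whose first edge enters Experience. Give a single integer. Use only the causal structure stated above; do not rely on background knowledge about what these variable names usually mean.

2

A backdoor path from Experience to Industry is any simple undirected path whose first edge points into Experience (i.e. leaves Experience via a parent).
Parents of Experience: {Tenure}.
Enumerating:
  P1: Experience <- Tenure -> Education -> Industry
  P2: Experience <- Tenure -> Education -> Ability <- Industry
That exhausts the simple backdoor paths. Count: 2.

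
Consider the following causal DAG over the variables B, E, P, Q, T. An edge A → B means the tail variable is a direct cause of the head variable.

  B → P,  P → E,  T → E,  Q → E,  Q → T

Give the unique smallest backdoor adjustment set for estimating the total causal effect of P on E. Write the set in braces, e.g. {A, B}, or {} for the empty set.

Variables eligible for adjustment (non-descendants of P, excluding P and E): {B, Q, T}.
Backdoor paths from P to E:
  (none)
With no backdoor paths the empty set already satisfies the criterion, and it is trivially minimal.

{}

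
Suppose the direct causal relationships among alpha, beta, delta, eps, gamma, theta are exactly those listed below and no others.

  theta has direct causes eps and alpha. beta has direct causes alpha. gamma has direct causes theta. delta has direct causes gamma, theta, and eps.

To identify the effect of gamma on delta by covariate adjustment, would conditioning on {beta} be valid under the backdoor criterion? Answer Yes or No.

Backdoor paths from gamma to delta (paths whose first edge points into gamma):
  P1: gamma <- theta <- eps -> delta
  P2: gamma <- theta -> delta
Condition 1 (no descendant of gamma in the set): holds — descendants of gamma are {delta}; none are in {beta}.
Condition 2 (every backdoor path blocked by {beta}):
  P1: open — no interior node is in the conditioning set.
  P2: open — no interior node is in the conditioning set.
{beta} does not satisfy the backdoor criterion.

No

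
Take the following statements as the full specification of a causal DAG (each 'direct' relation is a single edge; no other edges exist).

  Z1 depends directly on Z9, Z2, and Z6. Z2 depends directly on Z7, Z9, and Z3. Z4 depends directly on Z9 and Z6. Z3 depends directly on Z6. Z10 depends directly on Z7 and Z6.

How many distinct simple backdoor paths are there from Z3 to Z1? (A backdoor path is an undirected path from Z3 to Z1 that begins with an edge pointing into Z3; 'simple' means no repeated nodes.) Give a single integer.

A backdoor path from Z3 to Z1 is any simple undirected path whose first edge points into Z3 (i.e. leaves Z3 via a parent).
Parents of Z3: {Z6}.
Enumerating:
  P1: Z3 <- Z6 -> Z4 <- Z9 -> Z2 -> Z1
  P2: Z3 <- Z6 -> Z4 <- Z9 -> Z1
  P3: Z3 <- Z6 -> Z1
  P4: Z3 <- Z6 -> Z10 <- Z7 -> Z2 <- Z9 -> Z1
  P5: Z3 <- Z6 -> Z10 <- Z7 -> Z2 -> Z1
That exhausts the simple backdoor paths. Count: 5.

5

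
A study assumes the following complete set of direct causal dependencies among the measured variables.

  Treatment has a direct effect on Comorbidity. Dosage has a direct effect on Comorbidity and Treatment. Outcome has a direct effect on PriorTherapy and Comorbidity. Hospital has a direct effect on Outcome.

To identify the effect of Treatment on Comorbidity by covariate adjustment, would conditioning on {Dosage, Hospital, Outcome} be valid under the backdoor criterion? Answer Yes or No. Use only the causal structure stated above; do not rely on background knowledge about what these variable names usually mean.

Yes

Backdoor paths from Treatment to Comorbidity (paths whose first edge points into Treatment):
  P1: Treatment <- Dosage -> Comorbidity
Condition 1 (no descendant of Treatment in the set): holds — descendants of Treatment are {Comorbidity}; none are in {Dosage, Hospital, Outcome}.
Condition 2 (every backdoor path blocked by {Dosage, Hospital, Outcome}):
  P1: blocked at fork node Dosage ∈ conditioning set.
{Dosage, Hospital, Outcome} satisfies the backdoor criterion.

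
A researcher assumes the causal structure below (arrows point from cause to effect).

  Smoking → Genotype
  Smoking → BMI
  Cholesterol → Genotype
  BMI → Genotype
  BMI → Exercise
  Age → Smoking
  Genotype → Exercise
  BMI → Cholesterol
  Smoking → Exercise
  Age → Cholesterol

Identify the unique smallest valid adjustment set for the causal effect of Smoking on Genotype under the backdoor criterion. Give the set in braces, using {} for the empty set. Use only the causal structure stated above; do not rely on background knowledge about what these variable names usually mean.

{Age}

Variables eligible for adjustment (non-descendants of Smoking, excluding Smoking and Genotype): {Age}.
Backdoor paths from Smoking to Genotype:
  P1: Smoking <- Age -> Cholesterol <- BMI -> Genotype
  P2: Smoking <- Age -> Cholesterol <- BMI -> Exercise <- Genotype
  P3: Smoking <- Age -> Cholesterol -> Genotype
The empty set is not sufficient: P3 (Smoking <- Age -> Cholesterol -> Genotype) has no collider blocking it and no conditioned non-collider, so it is open.
Try {Age}:
  P1: blocked at fork node Age ∈ conditioning set.
  P2: blocked at fork node Age ∈ conditioning set.
  P3: blocked at fork node Age ∈ conditioning set.
{Age} contains no descendant of Smoking and blocks every backdoor path.
{Age} is the unique smallest valid adjustment set.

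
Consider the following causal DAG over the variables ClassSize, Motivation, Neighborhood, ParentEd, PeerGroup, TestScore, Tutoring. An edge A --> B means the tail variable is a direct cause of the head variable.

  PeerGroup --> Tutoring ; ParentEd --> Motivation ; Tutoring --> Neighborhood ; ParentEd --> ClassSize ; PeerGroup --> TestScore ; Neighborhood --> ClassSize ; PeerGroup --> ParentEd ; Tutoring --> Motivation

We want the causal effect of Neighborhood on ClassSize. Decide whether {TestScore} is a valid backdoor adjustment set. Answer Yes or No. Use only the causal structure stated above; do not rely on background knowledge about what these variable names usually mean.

Backdoor paths from Neighborhood to ClassSize (paths whose first edge points into Neighborhood):
  P1: Neighborhood <- Tutoring <- PeerGroup -> ParentEd -> ClassSize
  P2: Neighborhood <- Tutoring -> Motivation <- ParentEd -> ClassSize
Condition 1 (no descendant of Neighborhood in the set): holds — descendants of Neighborhood are {ClassSize}; none are in {TestScore}.
Condition 2 (every backdoor path blocked by {TestScore}):
  P1: open — no interior node is in the conditioning set.
  P2: blocked at collider Motivation (neither it nor any descendant is in the conditioning set).
{TestScore} does not satisfy the backdoor criterion.

No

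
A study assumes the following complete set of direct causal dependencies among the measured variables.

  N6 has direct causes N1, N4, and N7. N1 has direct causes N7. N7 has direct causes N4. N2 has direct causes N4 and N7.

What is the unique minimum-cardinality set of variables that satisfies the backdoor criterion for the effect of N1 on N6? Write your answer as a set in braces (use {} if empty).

Variables eligible for adjustment (non-descendants of N1, excluding N1 and N6): {N2, N4, N7}.
Backdoor paths from N1 to N6:
  P1: N1 <- N7 <- N4 -> N6
  P2: N1 <- N7 -> N2 <- N4 -> N6
  P3: N1 <- N7 -> N6
The empty set is not sufficient: P1 (N1 <- N7 <- N4 -> N6) has no collider blocking it and no conditioned non-collider, so it is open.
Try {N7}:
  P1: blocked at chain node N7 ∈ conditioning set.
  P2: blocked at fork node N7 ∈ conditioning set.
  P3: blocked at fork node N7 ∈ conditioning set.
{N7} contains no descendant of N1 and blocks every backdoor path.
No other singleton works — e.g. {N4} leaves P3 open — so {N7} is the unique smallest valid adjustment set.

{N7}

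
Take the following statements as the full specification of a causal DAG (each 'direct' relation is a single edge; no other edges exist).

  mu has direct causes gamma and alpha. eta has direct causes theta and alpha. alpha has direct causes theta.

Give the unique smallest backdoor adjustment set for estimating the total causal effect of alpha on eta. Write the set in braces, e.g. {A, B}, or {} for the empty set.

{theta}

Variables eligible for adjustment (non-descendants of alpha, excluding alpha and eta): {gamma, theta}.
Backdoor paths from alpha to eta:
  P1: alpha <- theta -> eta
The empty set is not sufficient: P1 (alpha <- theta -> eta) has no collider blocking it and no conditioned non-collider, so it is open.
Try {theta}:
  P1: blocked at fork node theta ∈ conditioning set.
{theta} contains no descendant of alpha and blocks every backdoor path.
No other singleton works — e.g. {gamma} leaves P1 open — so {theta} is the unique smallest valid adjustment set.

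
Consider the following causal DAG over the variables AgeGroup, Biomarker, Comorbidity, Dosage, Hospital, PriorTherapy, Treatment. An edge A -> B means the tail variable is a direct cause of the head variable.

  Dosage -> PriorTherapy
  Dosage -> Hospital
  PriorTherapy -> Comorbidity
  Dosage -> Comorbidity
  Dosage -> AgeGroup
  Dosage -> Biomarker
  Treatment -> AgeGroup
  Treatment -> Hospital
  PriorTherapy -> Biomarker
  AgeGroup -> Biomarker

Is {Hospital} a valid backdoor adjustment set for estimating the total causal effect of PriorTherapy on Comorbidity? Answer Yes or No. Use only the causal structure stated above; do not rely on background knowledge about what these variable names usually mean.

Backdoor paths from PriorTherapy to Comorbidity (paths whose first edge points into PriorTherapy):
  P1: PriorTherapy <- Dosage -> Comorbidity
Condition 1 (no descendant of PriorTherapy in the set): holds — descendants of PriorTherapy are {Biomarker, Comorbidity}; none are in {Hospital}.
Condition 2 (every backdoor path blocked by {Hospital}):
  P1: open — no interior node is in the conditioning set.
{Hospital} does not satisfy the backdoor criterion.

No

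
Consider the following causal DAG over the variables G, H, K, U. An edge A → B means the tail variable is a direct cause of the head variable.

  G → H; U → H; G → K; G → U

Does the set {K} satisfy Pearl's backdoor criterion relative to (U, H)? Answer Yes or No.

Backdoor paths from U to H (paths whose first edge points into U):
  P1: U <- G -> H
Condition 1 (no descendant of U in the set): holds — descendants of U are {H}; none are in {K}.
Condition 2 (every backdoor path blocked by {K}):
  P1: open — no interior node is in the conditioning set.
{K} does not satisfy the backdoor criterion.

No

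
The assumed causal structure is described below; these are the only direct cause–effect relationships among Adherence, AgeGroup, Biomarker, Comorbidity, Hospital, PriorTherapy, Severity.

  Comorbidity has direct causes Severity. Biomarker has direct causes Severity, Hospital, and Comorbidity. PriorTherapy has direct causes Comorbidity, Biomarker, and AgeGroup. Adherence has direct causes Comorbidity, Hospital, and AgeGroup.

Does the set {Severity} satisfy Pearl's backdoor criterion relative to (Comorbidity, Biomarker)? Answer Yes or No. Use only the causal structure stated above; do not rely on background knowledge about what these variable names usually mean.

Yes

Backdoor paths from Comorbidity to Biomarker (paths whose first edge points into Comorbidity):
  P1: Comorbidity <- Severity -> Biomarker
Condition 1 (no descendant of Comorbidity in the set): holds — descendants of Comorbidity are {Adherence, Biomarker, PriorTherapy}; none are in {Severity}.
Condition 2 (every backdoor path blocked by {Severity}):
  P1: blocked at fork node Severity ∈ conditioning set.
{Severity} satisfies the backdoor criterion.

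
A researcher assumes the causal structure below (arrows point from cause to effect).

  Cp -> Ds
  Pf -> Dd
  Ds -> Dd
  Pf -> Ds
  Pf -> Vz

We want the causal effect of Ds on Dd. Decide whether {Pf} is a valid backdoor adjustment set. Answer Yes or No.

Backdoor paths from Ds to Dd (paths whose first edge points into Ds):
  P1: Ds <- Pf -> Dd
Condition 1 (no descendant of Ds in the set): holds — descendants of Ds are {Dd}; none are in {Pf}.
Condition 2 (every backdoor path blocked by {Pf}):
  P1: blocked at fork node Pf ∈ conditioning set.
{Pf} satisfies the backdoor criterion.

Yes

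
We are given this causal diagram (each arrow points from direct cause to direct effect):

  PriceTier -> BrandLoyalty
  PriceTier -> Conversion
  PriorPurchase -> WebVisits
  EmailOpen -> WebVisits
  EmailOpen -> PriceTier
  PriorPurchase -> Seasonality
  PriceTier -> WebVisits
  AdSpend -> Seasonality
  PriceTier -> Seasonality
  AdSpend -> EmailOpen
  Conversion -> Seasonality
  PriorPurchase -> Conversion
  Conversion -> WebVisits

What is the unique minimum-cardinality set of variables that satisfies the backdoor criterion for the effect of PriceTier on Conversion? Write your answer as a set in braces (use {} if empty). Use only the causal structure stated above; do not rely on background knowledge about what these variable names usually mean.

Variables eligible for adjustment (non-descendants of PriceTier, excluding PriceTier and Conversion): {AdSpend, EmailOpen, PriorPurchase}.
Backdoor paths from PriceTier to Conversion:
  P1: PriceTier <- EmailOpen <- AdSpend -> Seasonality <- PriorPurchase -> Conversion
  P2: PriceTier <- EmailOpen <- AdSpend -> Seasonality <- PriorPurchase -> WebVisits <- Conversion
  P3: PriceTier <- EmailOpen <- AdSpend -> Seasonality <- Conversion
  P4: PriceTier <- EmailOpen -> WebVisits <- PriorPurchase -> Conversion
  P5: PriceTier <- EmailOpen -> WebVisits <- PriorPurchase -> Seasonality <- Conversion
  P6: PriceTier <- EmailOpen -> WebVisits <- Conversion
Each backdoor path contains an unconditioned collider, so every path is already blocked with the empty conditioning set:
  P1: blocked at collider Seasonality (neither it nor any descendant is in the conditioning set).
  P2: blocked at collider Seasonality (neither it nor any descendant is in the conditioning set).
  P3: blocked at collider Seasonality (neither it nor any descendant is in the conditioning set).
  P4: blocked at collider WebVisits (neither it nor any descendant is in the conditioning set).
  P5: blocked at collider WebVisits (neither it nor any descendant is in the conditioning set).
  P6: blocked at collider WebVisits (neither it nor any descendant is in the conditioning set).
The empty set is therefore the unique smallest valid set.

{}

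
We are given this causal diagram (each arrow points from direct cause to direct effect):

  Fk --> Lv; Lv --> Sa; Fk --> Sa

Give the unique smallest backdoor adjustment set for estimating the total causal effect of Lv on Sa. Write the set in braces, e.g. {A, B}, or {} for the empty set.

Variables eligible for adjustment (non-descendants of Lv, excluding Lv and Sa): {Fk}.
Backdoor paths from Lv to Sa:
  P1: Lv <- Fk -> Sa
The empty set is not sufficient: P1 (Lv <- Fk -> Sa) has no collider blocking it and no conditioned non-collider, so it is open.
Try {Fk}:
  P1: blocked at fork node Fk ∈ conditioning set.
{Fk} contains no descendant of Lv and blocks every backdoor path.
{Fk} is the unique smallest valid adjustment set.

{Fk}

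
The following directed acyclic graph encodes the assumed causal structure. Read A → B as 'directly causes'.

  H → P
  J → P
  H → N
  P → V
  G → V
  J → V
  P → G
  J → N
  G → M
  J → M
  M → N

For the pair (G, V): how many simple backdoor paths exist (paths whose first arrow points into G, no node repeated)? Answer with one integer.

4

A backdoor path from G to V is any simple undirected path whose first edge points into G (i.e. leaves G via a parent).
Parents of G: {P}.
Enumerating:
  P1: G <- P <- J -> V
  P2: G <- P <- H -> N <- J -> V
  P3: G <- P <- H -> N <- M <- J -> V
  P4: G <- P -> V
That exhausts the simple backdoor paths. Count: 4.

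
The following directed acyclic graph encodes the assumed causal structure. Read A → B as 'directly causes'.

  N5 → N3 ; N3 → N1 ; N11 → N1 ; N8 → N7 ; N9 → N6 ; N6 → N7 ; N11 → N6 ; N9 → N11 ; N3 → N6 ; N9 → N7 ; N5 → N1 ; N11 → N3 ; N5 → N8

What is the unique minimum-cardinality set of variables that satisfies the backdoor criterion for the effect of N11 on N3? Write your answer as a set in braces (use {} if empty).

{}

Variables eligible for adjustment (non-descendants of N11, excluding N11 and N3): {N5, N8, N9}.
Backdoor paths from N11 to N3:
  P1: N11 <- N9 -> N6 <- N3
  P2: N11 <- N9 -> N6 -> N7 <- N8 <- N5 -> N3
  P3: N11 <- N9 -> N6 -> N7 <- N8 <- N5 -> N1 <- N3
  P4: N11 <- N9 -> N7 <- N8 <- N5 -> N3
  P5: N11 <- N9 -> N7 <- N8 <- N5 -> N1 <- N3
  P6: N11 <- N9 -> N7 <- N6 <- N3
Each backdoor path contains an unconditioned collider, so every path is already blocked with the empty conditioning set:
  P1: blocked at collider N6 (neither it nor any descendant is in the conditioning set).
  P2: blocked at collider N7 (neither it nor any descendant is in the conditioning set).
  P3: blocked at collider N7 (neither it nor any descendant is in the conditioning set).
  P4: blocked at collider N7 (neither it nor any descendant is in the conditioning set).
  P5: blocked at collider N7 (neither it nor any descendant is in the conditioning set).
  P6: blocked at collider N7 (neither it nor any descendant is in the conditioning set).
The empty set is therefore the unique smallest valid set.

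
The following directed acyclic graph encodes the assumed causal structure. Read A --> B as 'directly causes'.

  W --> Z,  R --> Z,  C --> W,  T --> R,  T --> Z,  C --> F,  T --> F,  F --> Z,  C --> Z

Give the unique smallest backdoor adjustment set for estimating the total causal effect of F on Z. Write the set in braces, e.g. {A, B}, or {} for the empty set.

Variables eligible for adjustment (non-descendants of F, excluding F and Z): {C, R, T, W}.
Backdoor paths from F to Z:
  P1: F <- C -> W -> Z
  P2: F <- C -> Z
  P3: F <- T -> R -> Z
  P4: F <- T -> Z
The empty set is not sufficient: P1 (F <- C -> W -> Z) has no collider blocking it and no conditioned non-collider, so it is open.
Try {C, T}:
  P1: blocked at fork node C ∈ conditioning set.
  P2: blocked at fork node C ∈ conditioning set.
  P3: blocked at fork node T ∈ conditioning set.
  P4: blocked at fork node T ∈ conditioning set.
{C, T} contains no descendant of F and blocks every backdoor path.
Every element of {C, T} is needed (dropping C leaves P1 open; dropping T leaves P3 open), so no proper subset is valid.
Among all size-2 subsets of the eligible variables, only {C, T} blocks every backdoor path, so it is the unique smallest valid adjustment set.

{C, T}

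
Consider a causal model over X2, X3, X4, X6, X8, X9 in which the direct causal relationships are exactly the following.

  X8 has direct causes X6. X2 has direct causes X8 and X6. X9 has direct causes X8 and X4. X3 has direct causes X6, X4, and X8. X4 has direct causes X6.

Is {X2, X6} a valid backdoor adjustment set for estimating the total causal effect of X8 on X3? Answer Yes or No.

Backdoor paths from X8 to X3 (paths whose first edge points into X8):
  P1: X8 <- X6 -> X4 -> X3
  P2: X8 <- X6 -> X3
Condition 1 (no descendant of X8 in the set): FAILS — X2 is a descendant of X8.
Condition 2 (every backdoor path blocked by {X2, X6}):
  P1: blocked at fork node X6 ∈ conditioning set.
  P2: blocked at fork node X6 ∈ conditioning set.
{X2, X6} does not satisfy the backdoor criterion.

No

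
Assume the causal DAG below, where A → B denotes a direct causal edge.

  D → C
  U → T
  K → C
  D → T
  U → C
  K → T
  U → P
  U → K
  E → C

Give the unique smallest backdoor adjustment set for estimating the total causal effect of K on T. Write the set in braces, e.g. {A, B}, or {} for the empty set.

Variables eligible for adjustment (non-descendants of K, excluding K and T): {D, E, P, U}.
Backdoor paths from K to T:
  P1: K <- U -> T
  P2: K <- U -> C <- D -> T
The empty set is not sufficient: P1 (K <- U -> T) has no collider blocking it and no conditioned non-collider, so it is open.
Try {U}:
  P1: blocked at fork node U ∈ conditioning set.
  P2: blocked at fork node U ∈ conditioning set.
{U} contains no descendant of K and blocks every backdoor path.
No other singleton works — e.g. {D} leaves P1 open — so {U} is the unique smallest valid adjustment set.

{U}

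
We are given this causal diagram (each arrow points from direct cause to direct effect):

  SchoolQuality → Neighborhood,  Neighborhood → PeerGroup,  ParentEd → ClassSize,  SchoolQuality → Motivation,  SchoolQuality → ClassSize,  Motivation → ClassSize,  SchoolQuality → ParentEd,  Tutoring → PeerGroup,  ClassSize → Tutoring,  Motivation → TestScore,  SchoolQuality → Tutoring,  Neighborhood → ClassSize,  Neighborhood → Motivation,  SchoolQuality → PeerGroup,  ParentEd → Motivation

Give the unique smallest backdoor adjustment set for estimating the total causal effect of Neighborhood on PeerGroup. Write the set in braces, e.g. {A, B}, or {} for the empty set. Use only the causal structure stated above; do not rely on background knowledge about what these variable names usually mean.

Variables eligible for adjustment (non-descendants of Neighborhood, excluding Neighborhood and PeerGroup): {ParentEd, SchoolQuality}.
Backdoor paths from Neighborhood to PeerGroup:
  P1: Neighborhood <- SchoolQuality -> ParentEd -> Motivation -> ClassSize -> Tutoring -> PeerGroup
  P2: Neighborhood <- SchoolQuality -> ParentEd -> ClassSize -> Tutoring -> PeerGroup
  P3: Neighborhood <- SchoolQuality -> Motivation <- ParentEd -> ClassSize -> Tutoring -> PeerGroup
  P4: Neighborhood <- SchoolQuality -> Motivation -> ClassSize -> Tutoring -> PeerGroup
  P5: Neighborhood <- SchoolQuality -> ClassSize -> Tutoring -> PeerGroup
  P6: Neighborhood <- SchoolQuality -> Tutoring -> PeerGroup
  P7: Neighborhood <- SchoolQuality -> PeerGroup
The empty set is not sufficient: P1 (Neighborhood <- SchoolQuality -> ParentEd -> Motivation -> ClassSize -> Tutoring -> PeerGroup) has no collider blocking it and no conditioned non-collider, so it is open.
Try {SchoolQuality}:
  P1: blocked at fork node SchoolQuality ∈ conditioning set.
  P2: blocked at fork node SchoolQuality ∈ conditioning set.
  P3: blocked at fork node SchoolQuality ∈ conditioning set.
  P4: blocked at fork node SchoolQuality ∈ conditioning set.
  P5: blocked at fork node SchoolQuality ∈ conditioning set.
  P6: blocked at fork node SchoolQuality ∈ conditioning set.
  P7: blocked at fork node SchoolQuality ∈ conditioning set.
{SchoolQuality} contains no descendant of Neighborhood and blocks every backdoor path.
No other singleton works — e.g. {ParentEd} leaves P4 open — so {SchoolQuality} is the unique smallest valid adjustment set.

{SchoolQuality}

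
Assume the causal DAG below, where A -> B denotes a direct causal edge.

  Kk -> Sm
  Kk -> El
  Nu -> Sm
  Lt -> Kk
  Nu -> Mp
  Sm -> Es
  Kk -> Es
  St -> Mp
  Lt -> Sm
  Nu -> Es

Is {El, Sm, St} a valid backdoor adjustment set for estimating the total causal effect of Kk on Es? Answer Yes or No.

No

Backdoor paths from Kk to Es (paths whose first edge points into Kk):
  P1: Kk <- Lt -> Sm <- Nu -> Es
  P2: Kk <- Lt -> Sm -> Es
Condition 1 (no descendant of Kk in the set): FAILS — El and Sm are descendants of Kk.
Condition 2 (every backdoor path blocked by {El, Sm, St}):
  P1: open — collider(s) Sm are conditioned on (or have a conditioned descendant) and no non-collider on the path is in the set.
  P2: blocked at chain node Sm ∈ conditioning set.
{El, Sm, St} does not satisfy the backdoor criterion.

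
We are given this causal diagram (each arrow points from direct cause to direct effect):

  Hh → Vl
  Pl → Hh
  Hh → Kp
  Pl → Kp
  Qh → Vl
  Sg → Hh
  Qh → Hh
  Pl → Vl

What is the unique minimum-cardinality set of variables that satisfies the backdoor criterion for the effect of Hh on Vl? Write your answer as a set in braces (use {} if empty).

{Pl, Qh}

Variables eligible for adjustment (non-descendants of Hh, excluding Hh and Vl): {Pl, Qh, Sg}.
Backdoor paths from Hh to Vl:
  P1: Hh <- Qh -> Vl
  P2: Hh <- Pl -> Vl
The empty set is not sufficient: P1 (Hh <- Qh -> Vl) has no collider blocking it and no conditioned non-collider, so it is open.
Try {Pl, Qh}:
  P1: blocked at fork node Qh ∈ conditioning set.
  P2: blocked at fork node Pl ∈ conditioning set.
{Pl, Qh} contains no descendant of Hh and blocks every backdoor path.
Every element of {Pl, Qh} is needed (dropping Pl leaves P2 open; dropping Qh leaves P1 open), so no proper subset is valid.
Among all size-2 subsets of the eligible variables, only {Pl, Qh} blocks every backdoor path, so it is the unique smallest valid adjustment set.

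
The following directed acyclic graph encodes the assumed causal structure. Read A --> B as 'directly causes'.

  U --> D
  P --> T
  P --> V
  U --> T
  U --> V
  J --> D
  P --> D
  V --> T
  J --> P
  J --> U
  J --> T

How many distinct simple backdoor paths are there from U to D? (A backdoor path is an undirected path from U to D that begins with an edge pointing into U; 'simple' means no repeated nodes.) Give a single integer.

A backdoor path from U to D is any simple undirected path whose first edge points into U (i.e. leaves U via a parent).
Parents of U: {J}.
Enumerating:
  P1: U <- J -> P -> D
  P2: U <- J -> D
  P3: U <- J -> T <- P -> D
  P4: U <- J -> T <- V <- P -> D
That exhausts the simple backdoor paths. Count: 4.

4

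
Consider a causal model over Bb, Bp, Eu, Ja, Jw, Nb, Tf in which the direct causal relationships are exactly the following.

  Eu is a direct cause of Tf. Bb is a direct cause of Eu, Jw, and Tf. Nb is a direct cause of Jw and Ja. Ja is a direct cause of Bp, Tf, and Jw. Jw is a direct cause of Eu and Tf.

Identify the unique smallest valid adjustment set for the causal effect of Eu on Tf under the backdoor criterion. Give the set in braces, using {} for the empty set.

{Bb, Jw}

Variables eligible for adjustment (non-descendants of Eu, excluding Eu and Tf): {Bb, Bp, Ja, Jw, Nb}.
Backdoor paths from Eu to Tf:
  P1: Eu <- Bb -> Jw <- Nb -> Ja -> Tf
  P2: Eu <- Bb -> Jw <- Ja -> Tf
  P3: Eu <- Bb -> Jw -> Tf
  P4: Eu <- Bb -> Tf
  P5: Eu <- Jw <- Nb -> Ja -> Tf
  P6: Eu <- Jw <- Bb -> Tf
  P7: Eu <- Jw <- Ja -> Tf
  P8: Eu <- Jw -> Tf
The empty set is not sufficient: P3 (Eu <- Bb -> Jw -> Tf) has no collider blocking it and no conditioned non-collider, so it is open.
Try {Bb, Jw}:
  P1: blocked at fork node Bb ∈ conditioning set.
  P2: blocked at fork node Bb ∈ conditioning set.
  P3: blocked at fork node Bb ∈ conditioning set.
  P4: blocked at fork node Bb ∈ conditioning set.
  P5: blocked at chain node Jw ∈ conditioning set.
  P6: blocked at chain node Jw ∈ conditioning set.
  P7: blocked at chain node Jw ∈ conditioning set.
  P8: blocked at fork node Jw ∈ conditioning set.
{Bb, Jw} contains no descendant of Eu and blocks every backdoor path.
Every element of {Bb, Jw} is needed (dropping Bb leaves P1 open; dropping Jw leaves P5 open), so no proper subset is valid.
Among all size-2 subsets of the eligible variables, only {Bb, Jw} blocks every backdoor path, so it is the unique smallest valid adjustment set.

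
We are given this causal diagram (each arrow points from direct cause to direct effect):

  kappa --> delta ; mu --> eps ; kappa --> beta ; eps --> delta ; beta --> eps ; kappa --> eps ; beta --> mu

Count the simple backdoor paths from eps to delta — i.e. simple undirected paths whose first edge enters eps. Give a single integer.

A backdoor path from eps to delta is any simple undirected path whose first edge points into eps (i.e. leaves eps via a parent).
Parents of eps: {beta, kappa, mu}.
Enumerating:
  P1: eps <- kappa -> delta
  P2: eps <- beta <- kappa -> delta
  P3: eps <- mu <- beta <- kappa -> delta
That exhausts the simple backdoor paths. Count: 3.

3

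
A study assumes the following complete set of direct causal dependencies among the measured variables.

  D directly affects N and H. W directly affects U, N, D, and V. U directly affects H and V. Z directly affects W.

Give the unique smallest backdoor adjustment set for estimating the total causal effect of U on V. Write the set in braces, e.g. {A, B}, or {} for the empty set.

Variables eligible for adjustment (non-descendants of U, excluding U and V): {D, N, W, Z}.
Backdoor paths from U to V:
  P1: U <- W -> V
The empty set is not sufficient: P1 (U <- W -> V) has no collider blocking it and no conditioned non-collider, so it is open.
Try {W}:
  P1: blocked at fork node W ∈ conditioning set.
{W} contains no descendant of U and blocks every backdoor path.
No other singleton works — e.g. {Z} leaves P1 open — so {W} is the unique smallest valid adjustment set.

{W}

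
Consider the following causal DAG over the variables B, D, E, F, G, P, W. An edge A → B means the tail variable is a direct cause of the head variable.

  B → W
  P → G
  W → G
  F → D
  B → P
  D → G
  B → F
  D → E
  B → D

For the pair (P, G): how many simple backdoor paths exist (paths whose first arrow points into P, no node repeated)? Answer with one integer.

A backdoor path from P to G is any simple undirected path whose first edge points into P (i.e. leaves P via a parent).
Parents of P: {B}.
Enumerating:
  P1: P <- B -> F -> D -> G
  P2: P <- B -> W -> G
  P3: P <- B -> D -> G
That exhausts the simple backdoor paths. Count: 3.

3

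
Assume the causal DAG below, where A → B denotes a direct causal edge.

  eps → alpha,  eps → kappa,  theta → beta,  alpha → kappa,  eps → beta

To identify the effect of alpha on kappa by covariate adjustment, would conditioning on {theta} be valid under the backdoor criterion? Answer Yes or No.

No

Backdoor paths from alpha to kappa (paths whose first edge points into alpha):
  P1: alpha <- eps -> kappa
Condition 1 (no descendant of alpha in the set): holds — descendants of alpha are {kappa}; none are in {theta}.
Condition 2 (every backdoor path blocked by {theta}):
  P1: open — no interior node is in the conditioning set.
{theta} does not satisfy the backdoor criterion.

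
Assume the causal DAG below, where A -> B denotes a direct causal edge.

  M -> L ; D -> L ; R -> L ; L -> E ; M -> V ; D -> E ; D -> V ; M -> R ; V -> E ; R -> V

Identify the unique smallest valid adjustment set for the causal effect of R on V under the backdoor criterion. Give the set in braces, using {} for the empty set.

{M}

Variables eligible for adjustment (non-descendants of R, excluding R and V): {D, M}.
Backdoor paths from R to V:
  P1: R <- M -> L <- D -> V
  P2: R <- M -> L <- D -> E <- V
  P3: R <- M -> L -> E <- D -> V
  P4: R <- M -> L -> E <- V
  P5: R <- M -> V
The empty set is not sufficient: P5 (R <- M -> V) has no collider blocking it and no conditioned non-collider, so it is open.
Try {M}:
  P1: blocked at fork node M ∈ conditioning set.
  P2: blocked at fork node M ∈ conditioning set.
  P3: blocked at fork node M ∈ conditioning set.
  P4: blocked at fork node M ∈ conditioning set.
  P5: blocked at fork node M ∈ conditioning set.
{M} contains no descendant of R and blocks every backdoor path.
No other singleton works — e.g. {D} leaves P5 open — so {M} is the unique smallest valid adjustment set.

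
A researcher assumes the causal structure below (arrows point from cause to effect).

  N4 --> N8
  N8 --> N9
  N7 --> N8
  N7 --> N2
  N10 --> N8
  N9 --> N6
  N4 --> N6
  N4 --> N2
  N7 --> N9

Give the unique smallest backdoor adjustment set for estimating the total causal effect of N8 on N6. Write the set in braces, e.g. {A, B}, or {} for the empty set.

{N4, N7}

Variables eligible for adjustment (non-descendants of N8, excluding N8 and N6): {N10, N2, N4, N7}.
Backdoor paths from N8 to N6:
  P1: N8 <- N4 -> N6
  P2: N8 <- N4 -> N2 <- N7 -> N9 -> N6
  P3: N8 <- N7 -> N9 -> N6
  P4: N8 <- N7 -> N2 <- N4 -> N6
The empty set is not sufficient: P1 (N8 <- N4 -> N6) has no collider blocking it and no conditioned non-collider, so it is open.
Try {N4, N7}:
  P1: blocked at fork node N4 ∈ conditioning set.
  P2: blocked at fork node N4 ∈ conditioning set.
  P3: blocked at fork node N7 ∈ conditioning set.
  P4: blocked at fork node N7 ∈ conditioning set.
{N4, N7} contains no descendant of N8 and blocks every backdoor path.
Every element of {N4, N7} is needed (dropping N4 leaves P1 open; dropping N7 leaves P3 open), so no proper subset is valid.
Among all size-2 subsets of the eligible variables, only {N4, N7} blocks every backdoor path, so it is the unique smallest valid adjustment set.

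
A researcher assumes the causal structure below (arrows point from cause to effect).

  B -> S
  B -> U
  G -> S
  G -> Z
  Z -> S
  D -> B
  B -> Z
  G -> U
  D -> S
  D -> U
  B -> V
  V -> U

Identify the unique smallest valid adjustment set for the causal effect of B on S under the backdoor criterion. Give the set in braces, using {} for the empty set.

{D}

Variables eligible for adjustment (non-descendants of B, excluding B and S): {D, G}.
Backdoor paths from B to S:
  P1: B <- D -> S
  P2: B <- D -> U <- G -> Z -> S
  P3: B <- D -> U <- G -> S
The empty set is not sufficient: P1 (B <- D -> S) has no collider blocking it and no conditioned non-collider, so it is open.
Try {D}:
  P1: blocked at fork node D ∈ conditioning set.
  P2: blocked at fork node D ∈ conditioning set.
  P3: blocked at fork node D ∈ conditioning set.
{D} contains no descendant of B and blocks every backdoor path.
No other singleton works — e.g. {G} leaves P1 open — so {D} is the unique smallest valid adjustment set.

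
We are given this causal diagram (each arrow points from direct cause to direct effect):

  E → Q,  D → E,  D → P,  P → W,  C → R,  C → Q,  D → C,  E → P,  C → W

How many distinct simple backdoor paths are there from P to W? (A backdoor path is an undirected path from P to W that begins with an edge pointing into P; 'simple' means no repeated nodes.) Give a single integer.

4

A backdoor path from P to W is any simple undirected path whose first edge points into P (i.e. leaves P via a parent).
Parents of P: {D, E}.
Enumerating:
  P1: P <- D -> E -> Q <- C -> W
  P2: P <- D -> C -> W
  P3: P <- E <- D -> C -> W
  P4: P <- E -> Q <- C -> W
That exhausts the simple backdoor paths. Count: 4.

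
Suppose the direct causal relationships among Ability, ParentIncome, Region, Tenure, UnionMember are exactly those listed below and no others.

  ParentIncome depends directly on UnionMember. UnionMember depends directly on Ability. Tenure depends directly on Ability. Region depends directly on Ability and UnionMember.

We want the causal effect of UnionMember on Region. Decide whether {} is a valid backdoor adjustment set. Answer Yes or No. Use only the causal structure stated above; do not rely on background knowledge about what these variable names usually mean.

Backdoor paths from UnionMember to Region (paths whose first edge points into UnionMember):
  P1: UnionMember <- Ability -> Region
Condition 1 (no descendant of UnionMember in the set): holds — descendants of UnionMember are {ParentIncome, Region}; none are in {}.
Condition 2 (every backdoor path blocked by {}):
  P1: open — no interior node is in the conditioning set.
{} does not satisfy the backdoor criterion.

No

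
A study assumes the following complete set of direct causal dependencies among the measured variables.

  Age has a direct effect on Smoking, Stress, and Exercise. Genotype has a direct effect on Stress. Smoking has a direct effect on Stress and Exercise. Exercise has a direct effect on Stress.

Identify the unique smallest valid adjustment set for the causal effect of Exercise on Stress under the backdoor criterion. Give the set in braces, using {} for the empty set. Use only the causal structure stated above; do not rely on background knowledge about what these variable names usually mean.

Variables eligible for adjustment (non-descendants of Exercise, excluding Exercise and Stress): {Age, Genotype, Smoking}.
Backdoor paths from Exercise to Stress:
  P1: Exercise <- Age -> Smoking -> Stress
  P2: Exercise <- Age -> Stress
  P3: Exercise <- Smoking <- Age -> Stress
  P4: Exercise <- Smoking -> Stress
The empty set is not sufficient: P1 (Exercise <- Age -> Smoking -> Stress) has no collider blocking it and no conditioned non-collider, so it is open.
Try {Age, Smoking}:
  P1: blocked at fork node Age ∈ conditioning set.
  P2: blocked at fork node Age ∈ conditioning set.
  P3: blocked at chain node Smoking ∈ conditioning set.
  P4: blocked at fork node Smoking ∈ conditioning set.
{Age, Smoking} contains no descendant of Exercise and blocks every backdoor path.
Every element of {Age, Smoking} is needed (dropping Age leaves P2 open; dropping Smoking leaves P4 open), so no proper subset is valid.
Among all size-2 subsets of the eligible variables, only {Age, Smoking} blocks every backdoor path, so it is the unique smallest valid adjustment set.

{Age, Smoking}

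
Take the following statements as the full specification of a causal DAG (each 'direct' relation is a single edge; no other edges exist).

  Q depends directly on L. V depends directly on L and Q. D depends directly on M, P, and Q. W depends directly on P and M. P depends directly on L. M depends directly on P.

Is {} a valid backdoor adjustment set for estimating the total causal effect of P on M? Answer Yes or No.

Backdoor paths from P to M (paths whose first edge points into P):
  P1: P <- L -> Q -> D <- M
  P2: P <- L -> V <- Q -> D <- M
Condition 1 (no descendant of P in the set): holds — descendants of P are {D, M, W}; none are in {}.
Condition 2 (every backdoor path blocked by {}):
  P1: blocked at collider D (neither it nor any descendant is in the conditioning set).
  P2: blocked at collider V (neither it nor any descendant is in the conditioning set).
{} satisfies the backdoor criterion.

Yes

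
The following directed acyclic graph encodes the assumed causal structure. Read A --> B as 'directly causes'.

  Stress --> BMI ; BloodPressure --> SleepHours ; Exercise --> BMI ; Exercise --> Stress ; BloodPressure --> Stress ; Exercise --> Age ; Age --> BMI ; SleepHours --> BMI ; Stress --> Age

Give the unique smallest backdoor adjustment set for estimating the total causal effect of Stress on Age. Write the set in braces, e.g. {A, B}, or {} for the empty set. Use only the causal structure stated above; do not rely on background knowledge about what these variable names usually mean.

{Exercise}

Variables eligible for adjustment (non-descendants of Stress, excluding Stress and Age): {BloodPressure, Exercise, SleepHours}.
Backdoor paths from Stress to Age:
  P1: Stress <- BloodPressure -> SleepHours -> BMI <- Exercise -> Age
  P2: Stress <- BloodPressure -> SleepHours -> BMI <- Age
  P3: Stress <- Exercise -> Age
  P4: Stress <- Exercise -> BMI <- Age
The empty set is not sufficient: P3 (Stress <- Exercise -> Age) has no collider blocking it and no conditioned non-collider, so it is open.
Try {Exercise}:
  P1: blocked at collider BMI (neither it nor any descendant is in the conditioning set).
  P2: blocked at collider BMI (neither it nor any descendant is in the conditioning set).
  P3: blocked at fork node Exercise ∈ conditioning set.
  P4: blocked at fork node Exercise ∈ conditioning set.
{Exercise} contains no descendant of Stress and blocks every backdoor path.
No other singleton works — e.g. {BloodPressure} leaves P3 open — so {Exercise} is the unique smallest valid adjustment set.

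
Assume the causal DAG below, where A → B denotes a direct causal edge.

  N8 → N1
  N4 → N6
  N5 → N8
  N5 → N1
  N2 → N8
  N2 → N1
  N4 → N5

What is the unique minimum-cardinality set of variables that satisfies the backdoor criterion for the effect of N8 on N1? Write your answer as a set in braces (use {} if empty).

Variables eligible for adjustment (non-descendants of N8, excluding N8 and N1): {N2, N4, N5, N6}.
Backdoor paths from N8 to N1:
  P1: N8 <- N2 -> N1
  P2: N8 <- N5 -> N1
The empty set is not sufficient: P1 (N8 <- N2 -> N1) has no collider blocking it and no conditioned non-collider, so it is open.
Try {N2, N5}:
  P1: blocked at fork node N2 ∈ conditioning set.
  P2: blocked at fork node N5 ∈ conditioning set.
{N2, N5} contains no descendant of N8 and blocks every backdoor path.
Every element of {N2, N5} is needed (dropping N2 leaves P1 open; dropping N5 leaves P2 open), so no proper subset is valid.
Among all size-2 subsets of the eligible variables, only {N2, N5} blocks every backdoor path, so it is the unique smallest valid adjustment set.

{N2, N5}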